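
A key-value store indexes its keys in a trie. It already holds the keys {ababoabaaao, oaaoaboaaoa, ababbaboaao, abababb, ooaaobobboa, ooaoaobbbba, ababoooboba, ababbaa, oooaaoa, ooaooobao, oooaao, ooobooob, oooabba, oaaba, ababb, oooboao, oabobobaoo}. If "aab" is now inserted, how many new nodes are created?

Walking "aab" from the root, the first 1 characters ("a") follow existing edges; "a" is the first miss.
Each of the 2 remaining characters creates one node.

2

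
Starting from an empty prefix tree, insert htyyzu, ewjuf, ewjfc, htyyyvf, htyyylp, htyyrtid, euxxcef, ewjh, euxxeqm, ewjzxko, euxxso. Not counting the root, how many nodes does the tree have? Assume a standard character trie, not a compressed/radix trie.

Trie structure (* marks end of a word):
(root)
├─ e
│  ├─ u
│  │  └─ x
│  │     └─ x
│  │        ├─ c
│  │        │  └─ e
│  │        │     └─ f *
│  │        ├─ e
│  │        │  └─ q
│  │        │     └─ m *
│  │        └─ s
│  │           └─ o *
│  └─ w
│     └─ j
│        ├─ f
│        │  └─ c *
│        ├─ h *
│        ├─ u
│        │  └─ f *
│        └─ z
│           └─ x
│              └─ k
│                 └─ o *
└─ h
   └─ t
      └─ y
         └─ y
            ├─ r
            │  └─ t
            │     └─ i
            │        └─ d *
            ├─ y
            │  ├─ l
            │  │  └─ p *
            │  └─ v
            │     └─ f *
            └─ z
               └─ u *
Counting every labelled node above: 38.

38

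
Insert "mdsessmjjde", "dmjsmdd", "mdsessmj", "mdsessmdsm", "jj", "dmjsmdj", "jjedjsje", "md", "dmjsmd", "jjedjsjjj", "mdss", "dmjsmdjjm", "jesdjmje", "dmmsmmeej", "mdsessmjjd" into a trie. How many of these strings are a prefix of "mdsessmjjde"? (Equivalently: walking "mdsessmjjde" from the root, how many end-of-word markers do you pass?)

Traverse "mdsessmjjde" character by character; count nodes along the way that are marked as word ends.
Prefixes of the query that are stored words: "md", "mdsessmj", "mdsessmjjd", "mdsessmjjde"
Count: 4

4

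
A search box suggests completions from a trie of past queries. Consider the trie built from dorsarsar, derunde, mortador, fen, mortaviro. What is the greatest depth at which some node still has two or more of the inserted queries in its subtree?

The deepest shared node is where two words last agree before diverging.
"mortador" and "mortaviro" agree on "morta" (5 characters) before diverging; nothing deeper is shared.
Longest shared-prefix length: 5

5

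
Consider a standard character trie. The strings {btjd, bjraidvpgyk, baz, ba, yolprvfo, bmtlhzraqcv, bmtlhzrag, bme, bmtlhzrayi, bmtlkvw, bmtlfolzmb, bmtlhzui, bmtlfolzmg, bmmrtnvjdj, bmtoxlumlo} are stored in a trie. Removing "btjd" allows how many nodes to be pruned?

Walk "btjd" from the leaf back toward the root, removing each node that no remaining word uses.
The suffix "tjd" (3 nodes) is used only by "btjd"; the node for "b" still has the child "j", so pruning stops there.
Nodes removed: 3

3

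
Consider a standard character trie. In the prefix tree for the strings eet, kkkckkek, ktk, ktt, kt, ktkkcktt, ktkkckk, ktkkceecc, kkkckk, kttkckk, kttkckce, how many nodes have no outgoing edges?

7

Leaves are exactly the stored words that no other stored word extends.
Those words: "eet", "kkkckkek", "ktkkceecc", "ktkkckk", "ktkkcktt", "kttkckce", "kttkckk"
Leaf count: 7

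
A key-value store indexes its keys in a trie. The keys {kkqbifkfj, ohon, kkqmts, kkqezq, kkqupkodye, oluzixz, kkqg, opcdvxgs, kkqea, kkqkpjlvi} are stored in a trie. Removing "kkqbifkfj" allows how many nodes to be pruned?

A node on "kkqbifkfj"'s path can go only if nothing else ends at it or branches off below it.
The suffix "bifkfj" (6 nodes) is used only by "kkqbifkfj"; the node for "kkq" still has the child "m", so pruning stops there.
Nodes removed: 6

6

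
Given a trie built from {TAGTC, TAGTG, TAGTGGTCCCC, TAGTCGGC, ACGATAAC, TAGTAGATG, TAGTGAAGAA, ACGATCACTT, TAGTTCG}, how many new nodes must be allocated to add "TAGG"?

1

Walking "TAGG" from the root, the first 3 characters ("TAG") follow existing edges; "G" is the first miss.
So 4 − 3 = 1 new nodes.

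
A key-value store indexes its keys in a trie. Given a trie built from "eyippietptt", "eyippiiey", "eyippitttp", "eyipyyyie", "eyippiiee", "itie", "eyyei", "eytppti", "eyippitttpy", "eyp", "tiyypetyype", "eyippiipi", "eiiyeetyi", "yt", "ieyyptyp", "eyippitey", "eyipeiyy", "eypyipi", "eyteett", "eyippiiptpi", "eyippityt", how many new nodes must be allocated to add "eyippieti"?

1

"eyippiet" is already a path in the trie; the remaining "i" must be added.
Each of the 1 remaining characters creates one node.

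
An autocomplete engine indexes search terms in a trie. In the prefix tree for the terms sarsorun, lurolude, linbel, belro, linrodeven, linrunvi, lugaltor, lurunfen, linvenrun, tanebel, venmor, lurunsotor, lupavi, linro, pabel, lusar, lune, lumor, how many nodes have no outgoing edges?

A leaf is a node with no children — equivalently, the end of a word that is not a proper prefix of any other stored word.
Those words: "belro", "linbel", "linrodeven", "linrunvi", "linvenrun", "lugaltor", "lumor", "lune", "lupavi", "lurolude", "lurunfen", "lurunsotor", "lusar", "pabel", "sarsorun", "tanebel", "venmor"
Leaf count: 17

17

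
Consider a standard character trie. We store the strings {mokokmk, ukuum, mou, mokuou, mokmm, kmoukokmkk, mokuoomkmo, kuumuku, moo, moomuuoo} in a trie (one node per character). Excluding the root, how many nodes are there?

45

For each word, the new-node count is its length minus the longest prefix already in the trie:
  "mokokmk" → 7 new (m, o, k, o, k, m, k)
  "ukuum" → 5 new (u, k, u, u, m)
  "mou" → prefix "mo" already present; 1 new (u)
  "mokuou" → prefix "mok" already present; 3 new (u, o, u)
  "mokmm" → prefix "mok" already present; 2 new (m, m)
  "kmoukokmkk" → 10 new (k, m, o, u, k, o, k, m, k, k)
  "mokuoomkmo" → prefix "mokuo" already present; 5 new (o, m, k, m, o)
  "kuumuku" → prefix "k" already present; 6 new (u, u, m, u, k, u)
  "moo" → prefix "mo" already present; 1 new (o)
  "moomuuoo" → prefix "moo" already present; 5 new (m, u, u, o, o)
Total nodes = 7 + 5 + 1 + 3 + 2 + 10 + 5 + 6 + 1 + 5 = 45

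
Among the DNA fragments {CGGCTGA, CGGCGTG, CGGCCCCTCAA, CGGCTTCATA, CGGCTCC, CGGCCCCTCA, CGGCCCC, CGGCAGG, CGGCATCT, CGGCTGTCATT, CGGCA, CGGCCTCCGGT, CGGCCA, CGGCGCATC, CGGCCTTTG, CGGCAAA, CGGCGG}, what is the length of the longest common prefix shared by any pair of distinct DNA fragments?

The deepest shared node is where two words last agree before diverging.
"CGGCCCCTCA" and "CGGCCCCTCAA" agree on "CGGCCCCTCA" (10 characters) before diverging; nothing deeper is shared.
Longest shared-prefix length: 10

10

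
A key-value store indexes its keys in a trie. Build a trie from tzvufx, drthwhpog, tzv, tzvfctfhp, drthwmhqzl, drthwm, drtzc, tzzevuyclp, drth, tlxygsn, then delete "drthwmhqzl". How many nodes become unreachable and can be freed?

Walk "drthwmhqzl" from the leaf back toward the root, removing each node that no remaining word uses.
The suffix "hqzl" (4 nodes) is used only by "drthwmhqzl"; "drthwm" is itself a stored word, so pruning stops there.
Nodes removed: 4

4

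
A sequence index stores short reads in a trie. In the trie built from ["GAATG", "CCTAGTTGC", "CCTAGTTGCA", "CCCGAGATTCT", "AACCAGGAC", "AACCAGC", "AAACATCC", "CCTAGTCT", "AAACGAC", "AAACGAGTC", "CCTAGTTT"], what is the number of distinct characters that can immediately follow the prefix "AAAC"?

2

Walk "AAAC" from the root, arriving at one node.
Distinct next characters after "AAAC": A, G.
That node has 2 child edges.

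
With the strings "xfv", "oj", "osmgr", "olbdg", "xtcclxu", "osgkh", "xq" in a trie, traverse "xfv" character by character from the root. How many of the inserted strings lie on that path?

Walk "xfv" from the root; an end-of-word marker is hit whenever a stored word is a prefix of "xfv".
Prefixes of the query that are stored words: "xfv"
Count: 1

1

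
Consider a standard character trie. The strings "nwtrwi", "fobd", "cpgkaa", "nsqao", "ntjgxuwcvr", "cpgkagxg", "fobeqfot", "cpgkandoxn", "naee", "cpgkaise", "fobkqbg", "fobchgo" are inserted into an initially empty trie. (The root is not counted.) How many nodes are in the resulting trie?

Trace insertions, counting only characters that open a new branch:
  "nwtrwi" → 6 new (n, w, t, r, w, i)
  "fobd" → 4 new (f, o, b, d)
  "cpgkaa" → 6 new (c, p, g, k, a, a)
  "nsqao" → prefix "n" already present; 4 new (s, q, a, o)
  "ntjgxuwcvr" → prefix "n" already present; 9 new (t, j, g, x, u, w, c, v, r)
  "cpgkagxg" → prefix "cpgka" already present; 3 new (g, x, g)
  "fobeqfot" → prefix "fob" already present; 5 new (e, q, f, o, t)
  "cpgkandoxn" → prefix "cpgka" already present; 5 new (n, d, o, x, n)
  "naee" → prefix "n" already present; 3 new (a, e, e)
  "cpgkaise" → prefix "cpgka" already present; 3 new (i, s, e)
  "fobkqbg" → prefix "fob" already present; 4 new (k, q, b, g)
  "fobchgo" → prefix "fob" already present; 4 new (c, h, g, o)
Total nodes = 6 + 4 + 6 + 4 + 9 + 3 + 5 + 5 + 3 + 3 + 4 + 4 = 56

56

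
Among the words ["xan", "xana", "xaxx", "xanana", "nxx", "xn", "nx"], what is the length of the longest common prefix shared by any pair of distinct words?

4

Look for the deepest trie node that still has at least two words in its subtree.
e.g. "xana" and "xanana" share the prefix "xana" of length 4; no pair shares a longer one.
Longest shared-prefix length: 4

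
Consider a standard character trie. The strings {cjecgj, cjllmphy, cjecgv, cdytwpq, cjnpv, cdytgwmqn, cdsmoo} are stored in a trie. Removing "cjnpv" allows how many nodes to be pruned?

After clearing the end-marker at "cjnpv", prune upward until reaching a node still needed by another word.
The suffix "npv" (3 nodes) is used only by "cjnpv"; the node for "cj" still has the child "e", so pruning stops there.
Nodes removed: 3

3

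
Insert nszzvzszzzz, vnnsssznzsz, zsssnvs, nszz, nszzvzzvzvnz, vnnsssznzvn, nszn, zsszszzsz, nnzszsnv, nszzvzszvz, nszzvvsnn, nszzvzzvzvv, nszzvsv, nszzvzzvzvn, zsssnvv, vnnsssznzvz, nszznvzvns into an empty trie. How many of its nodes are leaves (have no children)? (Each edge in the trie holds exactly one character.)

15

A leaf is a node with no children — equivalently, the end of a word that is not a proper prefix of any other stored word.
Those words: "nnzszsnv", "nszn", "nszznvzvns", "nszzvsv", "nszzvvsnn", "nszzvzszvz", "nszzvzszzzz", "nszzvzzvzvnz", "nszzvzzvzvv", "vnnsssznzsz", "vnnsssznzvn", "vnnsssznzvz", "zsssnvs", "zsssnvv", "zsszszzsz"
Leaf count: 15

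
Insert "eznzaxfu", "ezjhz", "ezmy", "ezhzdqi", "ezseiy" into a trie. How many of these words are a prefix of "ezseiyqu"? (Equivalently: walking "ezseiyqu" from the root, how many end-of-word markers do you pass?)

Check each prefix of "ezseiyqu" against the stored set — each match is an end-marker on the path.
Prefixes of the query that are stored words: "ezseiy"
Count: 1

1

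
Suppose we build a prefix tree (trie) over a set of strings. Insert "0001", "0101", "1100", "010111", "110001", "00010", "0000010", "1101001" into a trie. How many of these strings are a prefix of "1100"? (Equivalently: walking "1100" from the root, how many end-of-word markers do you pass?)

1

Check each prefix of "1100" against the stored set — each match is an end-marker on the path.
Prefixes of the query that are stored words: "1100"
Count: 1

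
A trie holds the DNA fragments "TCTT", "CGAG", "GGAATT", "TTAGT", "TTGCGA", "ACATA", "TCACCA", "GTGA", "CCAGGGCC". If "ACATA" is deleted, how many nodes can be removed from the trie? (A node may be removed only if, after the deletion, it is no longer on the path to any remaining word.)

A node on "ACATA"'s path can go only if nothing else ends at it or branches off below it.
No other word shares any prefix with "ACATA", so all 5 of its nodes go.
Nodes removed: 5

5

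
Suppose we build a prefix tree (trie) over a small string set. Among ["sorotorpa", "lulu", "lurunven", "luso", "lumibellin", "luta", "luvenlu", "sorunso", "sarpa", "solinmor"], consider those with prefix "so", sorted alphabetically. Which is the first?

solinmor

Words with prefix "so", in lexicographic order: "solinmor", "sorotorpa", "sorunso"
The 1st is solinmor.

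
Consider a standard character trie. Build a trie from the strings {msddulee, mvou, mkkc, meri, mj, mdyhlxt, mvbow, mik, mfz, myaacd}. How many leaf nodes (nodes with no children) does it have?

Leaves are exactly the stored words that no other stored word extends.
Those words: "mdyhlxt", "meri", "mfz", "mik", "mj", "mkkc", "msddulee", "mvbow", "mvou", "myaacd"
Leaf count: 10

10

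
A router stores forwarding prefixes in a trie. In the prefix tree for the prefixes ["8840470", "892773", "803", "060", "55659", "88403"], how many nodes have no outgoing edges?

Leaves are exactly the stored words that no other stored word extends.
Those words: "060", "55659", "803", "88403", "8840470", "892773"
Leaf count: 6

6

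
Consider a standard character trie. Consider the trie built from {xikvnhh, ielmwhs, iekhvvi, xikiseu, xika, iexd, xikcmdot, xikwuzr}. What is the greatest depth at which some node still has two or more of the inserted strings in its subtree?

Look for the deepest trie node that still has at least two words in its subtree.
e.g. "xika" and "xikcmdot" share the prefix "xik" of length 3; no pair shares a longer one.
Longest shared-prefix length: 3

3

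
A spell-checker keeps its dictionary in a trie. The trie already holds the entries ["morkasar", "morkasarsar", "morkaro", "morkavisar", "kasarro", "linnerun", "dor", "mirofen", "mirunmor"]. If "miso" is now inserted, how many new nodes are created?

2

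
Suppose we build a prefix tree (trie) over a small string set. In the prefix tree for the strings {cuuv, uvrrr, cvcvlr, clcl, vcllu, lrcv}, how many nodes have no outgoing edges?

Leaves are exactly the stored words that no other stored word extends.
Those words: "clcl", "cuuv", "cvcvlr", "lrcv", "uvrrr", "vcllu"
Leaf count: 6

6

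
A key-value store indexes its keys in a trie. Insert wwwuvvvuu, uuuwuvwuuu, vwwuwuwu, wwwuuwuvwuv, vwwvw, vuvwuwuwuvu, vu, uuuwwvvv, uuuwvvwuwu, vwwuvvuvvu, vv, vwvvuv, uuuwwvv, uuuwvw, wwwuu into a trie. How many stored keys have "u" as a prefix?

Filter for entries beginning with "u":
Words under "u": uuuwuvwuuu, uuuwvvwuwu, uuuwvw, uuuwwvv, uuuwwvvv
Count: 5

5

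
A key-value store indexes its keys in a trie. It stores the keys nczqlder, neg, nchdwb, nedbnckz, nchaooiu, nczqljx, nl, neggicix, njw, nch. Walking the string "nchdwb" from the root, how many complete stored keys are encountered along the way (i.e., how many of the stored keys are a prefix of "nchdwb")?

Traverse "nchdwb" character by character; count nodes along the way that are marked as word ends.
Prefixes of the query that are stored words: "nch", "nchdwb"
Count: 2

2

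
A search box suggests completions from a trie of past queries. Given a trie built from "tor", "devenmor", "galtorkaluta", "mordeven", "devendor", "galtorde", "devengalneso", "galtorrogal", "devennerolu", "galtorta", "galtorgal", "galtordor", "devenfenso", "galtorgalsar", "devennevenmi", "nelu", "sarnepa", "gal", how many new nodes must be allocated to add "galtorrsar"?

3

"galtorr" is already a path in the trie; the remaining "sar" must be added.
Each of the 3 remaining characters creates one node.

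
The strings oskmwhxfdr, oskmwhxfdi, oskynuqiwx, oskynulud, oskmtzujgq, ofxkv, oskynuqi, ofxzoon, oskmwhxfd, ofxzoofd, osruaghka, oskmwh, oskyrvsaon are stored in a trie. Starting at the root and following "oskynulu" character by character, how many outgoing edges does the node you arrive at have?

The children of the "oskynulu" node are the distinct next characters among strings starting with "oskynulu".
Characters that immediately follow "oskynulu" among the stored strings: {d}.
That node has 1 child edge.

1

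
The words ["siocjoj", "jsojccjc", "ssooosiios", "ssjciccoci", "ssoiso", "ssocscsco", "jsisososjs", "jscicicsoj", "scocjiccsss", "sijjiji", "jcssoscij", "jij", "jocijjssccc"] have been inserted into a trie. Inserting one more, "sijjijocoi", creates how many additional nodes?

4

"sijjij" is already a path in the trie; the remaining "ocoi" must be added.
So 10 − 6 = 4 new nodes.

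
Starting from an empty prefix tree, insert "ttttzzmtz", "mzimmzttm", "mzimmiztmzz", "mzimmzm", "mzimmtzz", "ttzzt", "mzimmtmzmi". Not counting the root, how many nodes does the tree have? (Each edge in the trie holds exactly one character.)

Insert word by word; a character creates a node only if that edge doesn't already exist:
  "ttttzzmtz" → 9 new (t, t, t, t, z, z, m, t, z)
  "mzimmzttm" → 9 new (m, z, i, m, m, z, t, t, m)
  "mzimmiztmzz" → prefix "mzimm" already present; 6 new (i, z, t, m, z, z)
  "mzimmzm" → prefix "mzimmz" already present; 1 new (m)
  "mzimmtzz" → prefix "mzimm" already present; 3 new (t, z, z)
  "ttzzt" → prefix "tt" already present; 3 new (z, z, t)
  "mzimmtmzmi" → prefix "mzimmt" already present; 4 new (m, z, m, i)
Total nodes = 9 + 9 + 6 + 1 + 3 + 3 + 4 = 35

35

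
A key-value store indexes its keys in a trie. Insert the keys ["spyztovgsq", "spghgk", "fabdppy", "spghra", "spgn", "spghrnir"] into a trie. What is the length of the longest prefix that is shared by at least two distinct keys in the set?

5

Equivalently: take the maximum, over all pairs, of their longest common prefix length.
e.g. "spghra" and "spghrnir" share the prefix "spghr" of length 5; no pair shares a longer one.
Longest shared-prefix length: 5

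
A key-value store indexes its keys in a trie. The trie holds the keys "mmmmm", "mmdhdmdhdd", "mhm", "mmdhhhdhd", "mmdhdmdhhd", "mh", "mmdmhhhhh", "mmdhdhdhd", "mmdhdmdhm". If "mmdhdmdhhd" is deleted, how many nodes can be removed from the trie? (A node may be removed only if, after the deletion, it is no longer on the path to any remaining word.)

2

A node on "mmdhdmdhhd"'s path can go only if nothing else ends at it or branches off below it.
The suffix "hd" (2 nodes) is used only by "mmdhdmdhhd"; the node for "mmdhdmdh" still has the child "d", so pruning stops there.
Nodes removed: 2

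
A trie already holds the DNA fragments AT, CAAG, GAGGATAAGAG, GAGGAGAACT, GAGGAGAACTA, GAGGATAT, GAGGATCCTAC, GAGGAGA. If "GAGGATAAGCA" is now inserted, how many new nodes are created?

2

The longest prefix of "GAGGATAAGCA" already in the trie is "GAGGATAAG" (length 9).
So 11 − 9 = 2 new nodes.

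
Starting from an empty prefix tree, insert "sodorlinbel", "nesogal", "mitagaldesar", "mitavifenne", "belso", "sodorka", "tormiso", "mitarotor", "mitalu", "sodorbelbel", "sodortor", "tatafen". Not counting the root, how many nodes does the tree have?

73

Insert word by word; a character creates a node only if that edge doesn't already exist:
  "sodorlinbel" → 11 new (s, o, d, o, r, l, i, n, b, e, l)
  "nesogal" → 7 new (n, e, s, o, g, a, l)
  "mitagaldesar" → 12 new (m, i, t, a, g, a, l, d, e, s, a, r)
  "mitavifenne" → prefix "mita" already present; 7 new (v, i, f, e, n, n, e)
  "belso" → 5 new (b, e, l, s, o)
  "sodorka" → prefix "sodor" already present; 2 new (k, a)
  "tormiso" → 7 new (t, o, r, m, i, s, o)
  "mitarotor" → prefix "mita" already present; 5 new (r, o, t, o, r)
  "mitalu" → prefix "mita" already present; 2 new (l, u)
  "sodorbelbel" → prefix "sodor" already present; 6 new (b, e, l, b, e, l)
  "sodortor" → prefix "sodor" already present; 3 new (t, o, r)
  "tatafen" → prefix "t" already present; 6 new (a, t, a, f, e, n)
Total nodes = 11 + 7 + 12 + 7 + 5 + 2 + 7 + 5 + 2 + 6 + 3 + 6 = 73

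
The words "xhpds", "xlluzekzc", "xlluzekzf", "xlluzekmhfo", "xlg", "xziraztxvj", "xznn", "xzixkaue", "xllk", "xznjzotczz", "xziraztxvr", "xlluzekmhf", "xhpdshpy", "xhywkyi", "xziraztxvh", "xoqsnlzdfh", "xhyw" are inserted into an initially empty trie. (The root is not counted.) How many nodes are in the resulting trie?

62

For each word, the new-node count is its length minus the longest prefix already in the trie:
  "xhpds" → 5 new (x, h, p, d, s)
  "xlluzekzc" → prefix "x" already present; 8 new (l, l, u, z, e, k, z, c)
  "xlluzekzf" → prefix "xlluzekz" already present; 1 new (f)
  "xlluzekmhfo" → prefix "xlluzek" already present; 4 new (m, h, f, o)
  "xlg" → prefix "xl" already present; 1 new (g)
  "xziraztxvj" → prefix "x" already present; 9 new (z, i, r, a, z, t, x, v, j)
  "xznn" → prefix "xz" already present; 2 new (n, n)
  "xzixkaue" → prefix "xzi" already present; 5 new (x, k, a, u, e)
  "xllk" → prefix "xll" already present; 1 new (k)
  "xznjzotczz" → prefix "xzn" already present; 7 new (j, z, o, t, c, z, z)
  "xziraztxvr" → prefix "xziraztxv" already present; 1 new (r)
  "xlluzekmhf" → prefix "xlluzekmhf" already present; 0 new (none)
  "xhpdshpy" → prefix "xhpds" already present; 3 new (h, p, y)
  "xhywkyi" → prefix "xh" already present; 5 new (y, w, k, y, i)
  "xziraztxvh" → prefix "xziraztxv" already present; 1 new (h)
  "xoqsnlzdfh" → prefix "x" already present; 9 new (o, q, s, n, l, z, d, f, h)
  "xhyw" → prefix "xhyw" already present; 0 new (none)
Total nodes = 5 + 8 + 1 + 4 + 1 + 9 + 2 + 5 + 1 + 7 + 1 + 0 + 3 + 5 + 1 + 9 + 0 = 62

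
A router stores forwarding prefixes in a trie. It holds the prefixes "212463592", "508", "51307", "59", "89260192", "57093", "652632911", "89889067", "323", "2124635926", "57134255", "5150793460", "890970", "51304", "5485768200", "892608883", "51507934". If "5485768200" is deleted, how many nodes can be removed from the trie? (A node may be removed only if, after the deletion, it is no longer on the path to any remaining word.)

9

A node on "5485768200"'s path can go only if nothing else ends at it or branches off below it.
The suffix "485768200" (9 nodes) is used only by "5485768200"; the node for "5" still has the child "0", so pruning stops there.
Nodes removed: 9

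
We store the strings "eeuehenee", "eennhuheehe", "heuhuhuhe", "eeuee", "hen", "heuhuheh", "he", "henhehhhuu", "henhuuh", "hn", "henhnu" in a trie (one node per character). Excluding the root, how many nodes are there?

Trace insertions, counting only characters that open a new branch:
  "eeuehenee" → 9 new (e, e, u, e, h, e, n, e, e)
  "eennhuheehe" → prefix "ee" already present; 9 new (n, n, h, u, h, e, e, h, e)
  "heuhuhuhe" → 9 new (h, e, u, h, u, h, u, h, e)
  "eeuee" → prefix "eeue" already present; 1 new (e)
  "hen" → prefix "he" already present; 1 new (n)
  "heuhuheh" → prefix "heuhuh" already present; 2 new (e, h)
  "he" → prefix "he" already present; 0 new (none)
  "henhehhhuu" → prefix "hen" already present; 7 new (h, e, h, h, h, u, u)
  "henhuuh" → prefix "henh" already present; 3 new (u, u, h)
  "hn" → prefix "h" already present; 1 new (n)
  "henhnu" → prefix "henh" already present; 2 new (n, u)
Total nodes = 9 + 9 + 9 + 1 + 1 + 2 + 0 + 7 + 3 + 1 + 2 = 44

44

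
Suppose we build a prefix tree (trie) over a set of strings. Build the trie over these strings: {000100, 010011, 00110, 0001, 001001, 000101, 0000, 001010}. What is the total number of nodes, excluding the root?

21

Insert word by word; a character creates a node only if that edge doesn't already exist:
  "000100" → 6 new (0, 0, 0, 1, 0, 0)
  "010011" → prefix "0" already present; 5 new (1, 0, 0, 1, 1)
  "00110" → prefix "00" already present; 3 new (1, 1, 0)
  "0001" → prefix "0001" already present; 0 new (none)
  "001001" → prefix "001" already present; 3 new (0, 0, 1)
  "000101" → prefix "00010" already present; 1 new (1)
  "0000" → prefix "000" already present; 1 new (0)
  "001010" → prefix "0010" already present; 2 new (1, 0)
Total nodes = 6 + 5 + 3 + 0 + 3 + 1 + 1 + 2 = 21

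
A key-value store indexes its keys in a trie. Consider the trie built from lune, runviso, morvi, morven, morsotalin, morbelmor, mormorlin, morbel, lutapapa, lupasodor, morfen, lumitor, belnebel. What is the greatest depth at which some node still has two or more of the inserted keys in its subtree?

6

The deepest shared node is where two words last agree before diverging.
"morbel" and "morbelmor" agree on "morbel" (6 characters) before diverging; nothing deeper is shared.
Longest shared-prefix length: 6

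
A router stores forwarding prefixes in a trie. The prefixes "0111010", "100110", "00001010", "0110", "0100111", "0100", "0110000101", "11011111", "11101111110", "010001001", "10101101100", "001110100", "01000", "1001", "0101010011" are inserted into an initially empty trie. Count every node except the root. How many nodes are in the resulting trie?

Trace insertions, counting only characters that open a new branch:
  "0111010" → 7 new (0, 1, 1, 1, 0, 1, 0)
  "100110" → 6 new (1, 0, 0, 1, 1, 0)
  "00001010" → prefix "0" already present; 7 new (0, 0, 0, 1, 0, 1, 0)
  "0110" → prefix "011" already present; 1 new (0)
  "0100111" → prefix "01" already present; 5 new (0, 0, 1, 1, 1)
  "0100" → prefix "0100" already present; 0 new (none)
  "0110000101" → prefix "0110" already present; 6 new (0, 0, 0, 1, 0, 1)
  "11011111" → prefix "1" already present; 7 new (1, 0, 1, 1, 1, 1, 1)
  "11101111110" → prefix "11" already present; 9 new (1, 0, 1, 1, 1, 1, 1, 1, 0)
  "010001001" → prefix "0100" already present; 5 new (0, 1, 0, 0, 1)
  "10101101100" → prefix "10" already present; 9 new (1, 0, 1, 1, 0, 1, 1, 0, 0)
  "001110100" → prefix "00" already present; 7 new (1, 1, 1, 0, 1, 0, 0)
  "01000" → prefix "01000" already present; 0 new (none)
  "1001" → prefix "1001" already present; 0 new (none)
  "0101010011" → prefix "010" already present; 7 new (1, 0, 1, 0, 0, 1, 1)
Total nodes = 7 + 6 + 7 + 1 + 5 + 0 + 6 + 7 + 9 + 5 + 9 + 7 + 0 + 0 + 7 = 76

76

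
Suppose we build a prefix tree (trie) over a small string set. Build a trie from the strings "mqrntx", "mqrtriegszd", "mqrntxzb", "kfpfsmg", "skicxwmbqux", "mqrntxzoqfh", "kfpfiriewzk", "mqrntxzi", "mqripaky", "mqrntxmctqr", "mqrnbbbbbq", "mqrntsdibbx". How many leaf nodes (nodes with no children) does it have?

Leaves are exactly the stored words that no other stored word extends.
Those words: "kfpfiriewzk", "kfpfsmg", "mqripaky", "mqrnbbbbbq", "mqrntsdibbx", "mqrntxmctqr", "mqrntxzb", "mqrntxzi", "mqrntxzoqfh", "mqrtriegszd", "skicxwmbqux"
Leaf count: 11

11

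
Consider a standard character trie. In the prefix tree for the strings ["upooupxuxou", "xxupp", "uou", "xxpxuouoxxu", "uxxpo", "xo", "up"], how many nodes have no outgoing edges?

6

A leaf is a node with no children — equivalently, the end of a word that is not a proper prefix of any other stored word.
Those words: "uou", "upooupxuxou", "uxxpo", "xo", "xxpxuouoxxu", "xxupp"
Leaf count: 6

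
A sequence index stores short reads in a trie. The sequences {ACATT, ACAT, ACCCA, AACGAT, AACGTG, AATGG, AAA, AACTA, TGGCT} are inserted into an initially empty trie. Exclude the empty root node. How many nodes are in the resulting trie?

Trace insertions, counting only characters that open a new branch:
  "ACATT" → 5 new (A, C, A, T, T)
  "ACAT" → prefix "ACAT" already present; 0 new (none)
  "ACCCA" → prefix "AC" already present; 3 new (C, C, A)
  "AACGAT" → prefix "A" already present; 5 new (A, C, G, A, T)
  "AACGTG" → prefix "AACG" already present; 2 new (T, G)
  "AATGG" → prefix "AA" already present; 3 new (T, G, G)
  "AAA" → prefix "AA" already present; 1 new (A)
  "AACTA" → prefix "AAC" already present; 2 new (T, A)
  "TGGCT" → 5 new (T, G, G, C, T)
Total nodes = 5 + 0 + 3 + 5 + 2 + 3 + 1 + 2 + 5 = 26

26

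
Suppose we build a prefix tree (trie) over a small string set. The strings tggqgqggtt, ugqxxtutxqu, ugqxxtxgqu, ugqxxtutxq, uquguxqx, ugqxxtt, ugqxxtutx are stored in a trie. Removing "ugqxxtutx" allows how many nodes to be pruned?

0

Walk "ugqxxtutx" from the leaf back toward the root, removing each node that no remaining word uses.
Every node on "ugqxxtutx" is still needed (e.g. by "ugqxxtutxqu"), so nothing is freed.
Nodes removed: 0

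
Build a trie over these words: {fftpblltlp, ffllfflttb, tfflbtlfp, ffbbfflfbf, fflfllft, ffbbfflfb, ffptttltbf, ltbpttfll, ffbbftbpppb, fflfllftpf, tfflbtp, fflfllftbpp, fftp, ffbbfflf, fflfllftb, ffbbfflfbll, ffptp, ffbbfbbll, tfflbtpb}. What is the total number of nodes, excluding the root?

Count nodes per top-level branch (shared prefixes stored once):
  'f'-branch (ffbbfbbll, ffbbfflf, ffbbfflfb, ffbbfflfbf, ffbbfflfbll, ffbbftbpppb, fflfllft, fflfllftb, fflfllftbpp, fflfllftpf, ffllfflttb, ffptp, ffptttltbf, fftp, fftpblltlp): 57 nodes
  'l'-branch (ltbpttfll): 9 nodes
  't'-branch (tfflbtlfp, tfflbtp, tfflbtpb): 11 nodes
Sum: 77

77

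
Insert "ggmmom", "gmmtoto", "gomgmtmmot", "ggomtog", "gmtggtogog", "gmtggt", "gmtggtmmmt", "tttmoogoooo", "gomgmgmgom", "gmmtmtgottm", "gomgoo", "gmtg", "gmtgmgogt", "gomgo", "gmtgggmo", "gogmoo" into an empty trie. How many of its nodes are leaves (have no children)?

13

A leaf is a node with no children — equivalently, the end of a word that is not a proper prefix of any other stored word.
Those words: "ggmmom", "ggomtog", "gmmtmtgottm", "gmmtoto", "gmtgggmo", "gmtggtmmmt", "gmtggtogog", "gmtgmgogt", "gogmoo", "gomgmgmgom", "gomgmtmmot", "gomgoo", "tttmoogoooo"
Leaf count: 13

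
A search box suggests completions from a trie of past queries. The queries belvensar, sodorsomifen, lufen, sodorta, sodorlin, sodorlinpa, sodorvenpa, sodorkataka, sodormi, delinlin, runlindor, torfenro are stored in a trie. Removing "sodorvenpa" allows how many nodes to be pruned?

5

Walk "sodorvenpa" from the leaf back toward the root, removing each node that no remaining word uses.
The suffix "venpa" (5 nodes) is used only by "sodorvenpa"; the node for "sodor" still has the child "s", so pruning stops there.
Nodes removed: 5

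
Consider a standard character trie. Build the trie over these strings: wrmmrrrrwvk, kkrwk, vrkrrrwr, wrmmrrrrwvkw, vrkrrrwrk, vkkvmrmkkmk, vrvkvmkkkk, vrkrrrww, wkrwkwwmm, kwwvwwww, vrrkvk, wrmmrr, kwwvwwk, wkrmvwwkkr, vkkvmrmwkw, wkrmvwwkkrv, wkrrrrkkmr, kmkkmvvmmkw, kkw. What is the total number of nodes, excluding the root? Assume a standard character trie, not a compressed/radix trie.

Count nodes per top-level branch (shared prefixes stored once):
  'k'-branch (kkrwk, kkw, kmkkmvvmmkw, kwwvwwk, kwwvwwww): 24 nodes
  'v'-branch (vkkvmrmkkmk, vkkvmrmwkw, vrkrrrwr, vrkrrrwrk, vrkrrrww, vrrkvk, vrvkvmkkkk): 35 nodes
  'w'-branch (wkrmvwwkkr, wkrmvwwkkrv, wkrrrrkkmr, wkrwkwwmm, wrmmrr, wrmmrrrrwvk, wrmmrrrrwvkw): 35 nodes
Sum: 94

94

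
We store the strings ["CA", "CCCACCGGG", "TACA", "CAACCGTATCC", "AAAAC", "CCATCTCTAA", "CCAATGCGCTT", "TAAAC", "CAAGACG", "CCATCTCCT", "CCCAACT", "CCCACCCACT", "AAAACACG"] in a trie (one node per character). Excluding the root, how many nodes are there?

63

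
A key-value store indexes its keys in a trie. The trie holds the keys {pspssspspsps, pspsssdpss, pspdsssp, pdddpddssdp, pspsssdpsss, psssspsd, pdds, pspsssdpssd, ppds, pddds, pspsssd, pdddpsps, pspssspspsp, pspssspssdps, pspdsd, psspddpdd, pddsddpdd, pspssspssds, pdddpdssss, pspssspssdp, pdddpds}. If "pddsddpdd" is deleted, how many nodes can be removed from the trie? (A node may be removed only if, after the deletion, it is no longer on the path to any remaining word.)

A node on "pddsddpdd"'s path can go only if nothing else ends at it or branches off below it.
The suffix "ddpdd" (5 nodes) is used only by "pddsddpdd"; "pdds" is itself a stored word, so pruning stops there.
Nodes removed: 5

5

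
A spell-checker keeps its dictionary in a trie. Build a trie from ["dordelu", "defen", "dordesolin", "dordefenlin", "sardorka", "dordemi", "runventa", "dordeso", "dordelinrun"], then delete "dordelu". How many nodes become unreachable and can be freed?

1

A node on "dordelu"'s path can go only if nothing else ends at it or branches off below it.
The suffix "u" (1 node) is used only by "dordelu"; the node for "dordel" still has the child "i", so pruning stops there.
Nodes removed: 1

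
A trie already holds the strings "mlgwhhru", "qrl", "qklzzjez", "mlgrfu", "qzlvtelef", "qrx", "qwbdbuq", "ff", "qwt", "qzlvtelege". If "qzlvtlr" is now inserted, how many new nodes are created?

2

The longest prefix of "qzlvtlr" already in the trie is "qzlvt" (length 5).
New nodes needed: |"qzlvtlr"| − 5 = 7 − 5 = 2.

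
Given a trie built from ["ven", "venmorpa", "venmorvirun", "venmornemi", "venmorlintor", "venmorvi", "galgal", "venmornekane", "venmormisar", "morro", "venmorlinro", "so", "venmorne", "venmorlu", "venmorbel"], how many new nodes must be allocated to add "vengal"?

Walking "vengal" from the root, the first 3 characters ("ven") follow existing edges; "g" is the first miss.
Each of the 3 remaining characters creates one node.

3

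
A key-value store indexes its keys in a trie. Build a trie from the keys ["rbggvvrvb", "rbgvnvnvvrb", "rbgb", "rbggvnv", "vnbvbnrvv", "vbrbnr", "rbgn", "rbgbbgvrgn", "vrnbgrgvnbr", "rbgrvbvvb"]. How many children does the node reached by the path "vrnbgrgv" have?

Follow the path "vrnbgrgv" to its node, then look at its outgoing edges.
Distinct next characters after "vrnbgrgv": n.
That node has 1 child edge.

1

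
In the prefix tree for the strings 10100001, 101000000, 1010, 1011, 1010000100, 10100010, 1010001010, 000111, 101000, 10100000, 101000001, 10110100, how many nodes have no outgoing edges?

6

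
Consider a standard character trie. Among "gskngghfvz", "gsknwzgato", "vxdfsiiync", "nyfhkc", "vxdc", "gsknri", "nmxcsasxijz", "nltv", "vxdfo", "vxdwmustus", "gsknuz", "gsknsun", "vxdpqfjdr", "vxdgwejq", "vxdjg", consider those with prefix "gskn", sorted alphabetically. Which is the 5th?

gsknwzgato

DFS of the "gskn" subtree visits, in order: "gskngghfvz", "gsknri", "gsknsun", "gsknuz", "gsknwzgato"
Position 5: gsknwzgato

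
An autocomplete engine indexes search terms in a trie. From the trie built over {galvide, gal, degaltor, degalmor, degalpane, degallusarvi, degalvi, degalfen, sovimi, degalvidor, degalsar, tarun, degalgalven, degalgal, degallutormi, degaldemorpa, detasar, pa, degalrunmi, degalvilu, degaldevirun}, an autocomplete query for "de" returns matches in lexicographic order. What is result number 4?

Filter for "de…" and sort: "degaldemorpa", "degaldevirun", "degalfen", "degalgal", "degalgalven", "degallusarvi", "degallutormi", "degalmor", "degalpane", "degalrunmi", "degalsar", "degaltor", "degalvi", "degalvidor", "degalvilu", "detasar"
Position 4: degalgal

degalgal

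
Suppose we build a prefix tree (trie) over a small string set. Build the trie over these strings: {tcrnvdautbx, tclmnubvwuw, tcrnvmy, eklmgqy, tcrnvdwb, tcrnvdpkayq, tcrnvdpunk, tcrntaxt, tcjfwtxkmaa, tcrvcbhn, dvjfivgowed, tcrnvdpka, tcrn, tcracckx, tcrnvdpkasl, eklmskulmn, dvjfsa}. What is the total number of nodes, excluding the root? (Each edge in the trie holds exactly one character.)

Count nodes per top-level branch (shared prefixes stored once):
  'd'-branch (dvjfivgowed, dvjfsa): 13 nodes
  'e'-branch (eklmgqy, eklmskulmn): 13 nodes
  't'-branch (tcjfwtxkmaa, tclmnubvwuw, tcracckx, tcrn, tcrntaxt, tcrnvdautbx, tcrnvdpka, tcrnvdpkasl, tcrnvdpkayq, tcrnvdpunk, tcrnvdwb, tcrnvmy, tcrvcbhn): 57 nodes
Sum: 83

83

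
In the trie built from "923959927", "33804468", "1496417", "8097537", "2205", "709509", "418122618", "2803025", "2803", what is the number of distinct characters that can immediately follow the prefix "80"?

1

Follow the path "80" to its node, then look at its outgoing edges.
Characters that immediately follow "80" among the stored strings: {9}.
That node has 1 child edge.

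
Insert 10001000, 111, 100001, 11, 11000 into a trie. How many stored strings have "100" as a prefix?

Walk to "100"; the words in its subtree are exactly those with that prefix.
Matches: "100001", "10001000"
Count: 2

2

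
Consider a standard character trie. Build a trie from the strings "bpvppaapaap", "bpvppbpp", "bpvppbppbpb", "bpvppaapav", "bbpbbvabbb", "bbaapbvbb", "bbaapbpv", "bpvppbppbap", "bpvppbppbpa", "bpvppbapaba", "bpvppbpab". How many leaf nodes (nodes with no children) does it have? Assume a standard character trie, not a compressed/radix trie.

Leaves are exactly the stored words that no other stored word extends.
Those words: "bbaapbpv", "bbaapbvbb", "bbpbbvabbb", "bpvppaapaap", "bpvppaapav", "bpvppbapaba", "bpvppbpab", "bpvppbppbap", "bpvppbppbpa", "bpvppbppbpb"
Leaf count: 10

10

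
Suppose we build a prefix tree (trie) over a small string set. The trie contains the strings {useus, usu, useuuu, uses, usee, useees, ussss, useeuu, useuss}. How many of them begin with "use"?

Walk to "use"; the words in its subtree are exactly those with that prefix.
Words under "use": usee, useees, useeuu, uses, useus, useuss, useuuu
Count: 7

7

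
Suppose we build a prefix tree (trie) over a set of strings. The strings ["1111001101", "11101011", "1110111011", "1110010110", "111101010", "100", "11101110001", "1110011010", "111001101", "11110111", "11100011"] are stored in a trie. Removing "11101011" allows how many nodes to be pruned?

3

After clearing the end-marker at "11101011", prune upward until reaching a node still needed by another word.
The suffix "011" (3 nodes) is used only by "11101011"; the node for "11101" still has the child "1", so pruning stops there.
Nodes removed: 3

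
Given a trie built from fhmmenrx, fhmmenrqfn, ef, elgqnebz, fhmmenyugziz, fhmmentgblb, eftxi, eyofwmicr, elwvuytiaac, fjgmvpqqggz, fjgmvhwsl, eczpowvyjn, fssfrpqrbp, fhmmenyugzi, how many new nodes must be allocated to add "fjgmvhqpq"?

Walking "fjgmvhqpq" from the root, the first 6 characters ("fjgmvh") follow existing edges; "q" is the first miss.
Each of the 3 remaining characters creates one node.

3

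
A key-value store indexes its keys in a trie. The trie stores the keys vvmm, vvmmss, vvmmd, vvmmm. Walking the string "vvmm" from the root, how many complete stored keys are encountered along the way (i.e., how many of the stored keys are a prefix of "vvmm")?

Check each prefix of "vvmm" against the stored set — each match is an end-marker on the path.
Prefixes of the query that are stored words: "vvmm"
Count: 1

1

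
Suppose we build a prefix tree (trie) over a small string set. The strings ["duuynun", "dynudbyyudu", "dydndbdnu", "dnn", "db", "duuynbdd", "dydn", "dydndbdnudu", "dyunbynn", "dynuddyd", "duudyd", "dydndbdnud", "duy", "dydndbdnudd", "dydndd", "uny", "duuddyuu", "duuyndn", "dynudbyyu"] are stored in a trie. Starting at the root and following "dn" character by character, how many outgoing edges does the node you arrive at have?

Follow the path "dn" to its node, then look at its outgoing edges.
Distinct next characters after "dn": n.
That node has 1 child edge.

1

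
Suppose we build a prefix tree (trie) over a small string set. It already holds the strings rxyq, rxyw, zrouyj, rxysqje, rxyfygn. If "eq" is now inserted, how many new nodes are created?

No existing word starts with "e", so every character of "eq" needs a new node.
2 − 0 = 2 new nodes.

2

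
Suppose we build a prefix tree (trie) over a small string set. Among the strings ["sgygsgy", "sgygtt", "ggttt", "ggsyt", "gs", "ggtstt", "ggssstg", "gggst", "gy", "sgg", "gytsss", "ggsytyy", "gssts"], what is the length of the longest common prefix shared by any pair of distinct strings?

The deepest shared node is where two words last agree before diverging.
e.g. "ggsyt" and "ggsytyy" share the prefix "ggsyt" of length 5; no pair shares a longer one.
Longest shared-prefix length: 5

5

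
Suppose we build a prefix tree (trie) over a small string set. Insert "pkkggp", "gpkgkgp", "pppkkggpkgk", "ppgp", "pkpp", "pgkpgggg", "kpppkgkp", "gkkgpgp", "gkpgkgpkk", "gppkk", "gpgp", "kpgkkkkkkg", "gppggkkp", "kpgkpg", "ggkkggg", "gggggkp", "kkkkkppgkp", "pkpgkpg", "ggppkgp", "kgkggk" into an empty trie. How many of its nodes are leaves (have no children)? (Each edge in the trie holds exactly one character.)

20

Leaves are exactly the stored words that no other stored word extends.
Those words: "gggggkp", "ggkkggg", "ggppkgp", "gkkgpgp", "gkpgkgpkk", "gpgp", "gpkgkgp", "gppggkkp", "gppkk", "kgkggk", "kkkkkppgkp", "kpgkkkkkkg", "kpgkpg", "kpppkgkp", "pgkpgggg", "pkkggp", "pkpgkpg", "pkpp", "ppgp", "pppkkggpkgk"
Leaf count: 20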